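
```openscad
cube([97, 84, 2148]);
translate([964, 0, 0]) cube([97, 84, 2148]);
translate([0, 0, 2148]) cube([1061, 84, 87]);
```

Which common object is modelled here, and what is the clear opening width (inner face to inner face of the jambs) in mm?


A door frame. The clear opening width is 867 mm.

Two 2148 mm tall posts with a header on top — a door frame. The left jamb is 97 mm wide at x = 0; the right jamb starts at x = 964. The clear opening is 964 − 97 = 867 mm.


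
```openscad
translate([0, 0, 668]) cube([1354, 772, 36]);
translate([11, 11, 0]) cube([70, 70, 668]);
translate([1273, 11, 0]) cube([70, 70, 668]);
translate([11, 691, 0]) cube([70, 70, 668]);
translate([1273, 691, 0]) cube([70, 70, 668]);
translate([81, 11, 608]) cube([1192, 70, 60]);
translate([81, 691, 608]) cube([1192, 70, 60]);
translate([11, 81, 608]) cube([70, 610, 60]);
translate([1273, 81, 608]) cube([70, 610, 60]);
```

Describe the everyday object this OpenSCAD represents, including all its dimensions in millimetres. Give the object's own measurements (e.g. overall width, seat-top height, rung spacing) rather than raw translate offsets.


A rectangular dining table. The top is 1354×772×36 mm with its upper surface at z = 704 mm. It stands on four 70×70 mm square legs, each inset 11 mm from the nearest pair of top edges, running from the floor to the underside of the top. Four apron rails, 70 mm thick and 60 mm tall, run between adjacent legs with their top edges flush with the underside of the top and their outer faces flush with the legs' outer faces.


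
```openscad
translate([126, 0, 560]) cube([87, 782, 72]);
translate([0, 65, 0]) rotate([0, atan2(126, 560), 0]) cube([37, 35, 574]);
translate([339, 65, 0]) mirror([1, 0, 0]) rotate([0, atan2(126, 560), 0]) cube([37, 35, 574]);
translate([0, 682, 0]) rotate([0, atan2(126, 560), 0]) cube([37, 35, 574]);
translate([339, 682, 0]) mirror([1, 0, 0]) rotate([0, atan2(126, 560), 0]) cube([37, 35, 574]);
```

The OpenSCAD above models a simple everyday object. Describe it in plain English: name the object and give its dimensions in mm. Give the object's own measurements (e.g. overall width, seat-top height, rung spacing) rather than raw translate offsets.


A sawhorse. A 87×782×72 mm beam (x, y, z) sits on two A-frame leg pairs. Each pair is two raked legs of 37×35 mm section (35 mm along y) splaying symmetrically in x. Each leg rises 560 mm vertically over 126 mm of horizontal reach and is 574 mm long along its own axis. Every leg's outer bottom edge rests on the floor and its outer top edge meets a bottom edge of the beam — the left legs (tilting toward +x) meet the beam's −x bottom edge, the right legs (their mirror images, tilting toward −x) meet its +x bottom edge — so the leg tops tuck under the beam, the beam's underside is 560 mm above the floor, and the feet are 339 mm apart outside-to-outside with the beam centred between them. The two leg pairs are set in 65 mm from either end of the beam.


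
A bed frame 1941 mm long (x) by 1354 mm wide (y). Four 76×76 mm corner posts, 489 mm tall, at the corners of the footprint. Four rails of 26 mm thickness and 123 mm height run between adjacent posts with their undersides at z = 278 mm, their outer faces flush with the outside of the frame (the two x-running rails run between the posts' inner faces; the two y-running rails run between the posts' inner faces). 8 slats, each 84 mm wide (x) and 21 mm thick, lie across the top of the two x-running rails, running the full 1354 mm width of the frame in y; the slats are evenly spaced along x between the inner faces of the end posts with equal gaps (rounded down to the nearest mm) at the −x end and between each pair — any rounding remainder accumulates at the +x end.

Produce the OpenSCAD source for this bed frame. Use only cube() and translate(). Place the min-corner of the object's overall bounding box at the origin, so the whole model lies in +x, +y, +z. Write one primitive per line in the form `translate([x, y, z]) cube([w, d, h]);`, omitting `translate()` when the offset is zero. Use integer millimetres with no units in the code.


cube([76, 76, 489]);
translate([0, 1278, 0]) cube([76, 76, 489]);
translate([1865, 0, 0]) cube([76, 76, 489]);
translate([1865, 1278, 0]) cube([76, 76, 489]);
translate([76, 0, 278]) cube([1789, 26, 123]);
translate([76, 1328, 278]) cube([1789, 26, 123]);
translate([0, 76, 278]) cube([26, 1202, 123]);
translate([1915, 76, 278]) cube([26, 1202, 123]);
translate([200, 0, 401]) cube([84, 1354, 21]);
translate([408, 0, 401]) cube([84, 1354, 21]);
translate([616, 0, 401]) cube([84, 1354, 21]);
translate([824, 0, 401]) cube([84, 1354, 21]);
translate([1032, 0, 401]) cube([84, 1354, 21]);
translate([1240, 0, 401]) cube([84, 1354, 21]);
translate([1448, 0, 401]) cube([84, 1354, 21]);
translate([1656, 0, 401]) cube([84, 1354, 21]);


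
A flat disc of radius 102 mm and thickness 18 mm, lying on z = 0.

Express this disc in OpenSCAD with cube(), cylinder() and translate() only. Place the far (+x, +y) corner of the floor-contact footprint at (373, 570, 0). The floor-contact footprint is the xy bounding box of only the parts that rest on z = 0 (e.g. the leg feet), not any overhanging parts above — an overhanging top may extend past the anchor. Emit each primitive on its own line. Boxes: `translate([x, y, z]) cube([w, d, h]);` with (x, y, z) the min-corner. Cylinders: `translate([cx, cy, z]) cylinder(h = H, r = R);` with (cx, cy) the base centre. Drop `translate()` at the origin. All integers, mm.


translate([271, 468, 0]) cylinder(h = 18, r = 102);


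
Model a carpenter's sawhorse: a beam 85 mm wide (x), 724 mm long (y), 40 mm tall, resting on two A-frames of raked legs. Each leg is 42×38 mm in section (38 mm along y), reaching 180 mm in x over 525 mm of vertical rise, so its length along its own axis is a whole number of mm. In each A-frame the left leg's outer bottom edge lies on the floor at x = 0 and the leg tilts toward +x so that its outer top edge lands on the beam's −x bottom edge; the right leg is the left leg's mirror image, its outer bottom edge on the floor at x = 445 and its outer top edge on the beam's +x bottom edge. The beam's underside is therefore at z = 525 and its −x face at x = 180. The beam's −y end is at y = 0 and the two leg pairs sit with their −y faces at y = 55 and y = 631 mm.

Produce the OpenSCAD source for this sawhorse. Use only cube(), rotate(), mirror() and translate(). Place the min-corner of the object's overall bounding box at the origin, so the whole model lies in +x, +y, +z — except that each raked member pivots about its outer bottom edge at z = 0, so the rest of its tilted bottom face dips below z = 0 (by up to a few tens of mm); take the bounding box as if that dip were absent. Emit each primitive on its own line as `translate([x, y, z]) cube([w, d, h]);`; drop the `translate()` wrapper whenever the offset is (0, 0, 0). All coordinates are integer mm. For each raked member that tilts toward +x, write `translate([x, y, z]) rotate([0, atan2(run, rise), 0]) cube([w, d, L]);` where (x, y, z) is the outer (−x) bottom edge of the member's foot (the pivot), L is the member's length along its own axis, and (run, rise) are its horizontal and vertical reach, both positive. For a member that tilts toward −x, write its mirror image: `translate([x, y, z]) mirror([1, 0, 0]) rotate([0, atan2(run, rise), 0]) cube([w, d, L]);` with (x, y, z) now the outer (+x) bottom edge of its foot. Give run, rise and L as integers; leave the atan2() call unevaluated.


// leg length = √(180² + 525²) = 555
// right-leg outer foot x = 2·180 + 85 = 445
// beam min-corner = (180, 0, 525)
translate([180, 0, 525]) cube([85, 724, 40]);
translate([0, 55, 0]) rotate([0, atan2(180, 525), 0]) cube([42, 38, 555]);
translate([445, 55, 0]) mirror([1, 0, 0]) rotate([0, atan2(180, 525), 0]) cube([42, 38, 555]);
translate([0, 631, 0]) rotate([0, atan2(180, 525), 0]) cube([42, 38, 555]);
translate([445, 631, 0]) mirror([1, 0, 0]) rotate([0, atan2(180, 525), 0]) cube([42, 38, 555]);


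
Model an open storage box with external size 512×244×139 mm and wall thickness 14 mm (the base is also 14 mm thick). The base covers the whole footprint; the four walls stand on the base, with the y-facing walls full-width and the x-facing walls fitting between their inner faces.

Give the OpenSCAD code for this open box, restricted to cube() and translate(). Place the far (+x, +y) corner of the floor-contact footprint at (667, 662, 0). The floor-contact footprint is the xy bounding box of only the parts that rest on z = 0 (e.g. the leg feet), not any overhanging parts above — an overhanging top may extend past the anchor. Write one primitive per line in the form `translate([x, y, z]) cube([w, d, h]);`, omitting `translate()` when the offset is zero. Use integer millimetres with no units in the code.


translate([155, 418, 0]) cube([512, 244, 14]);
translate([155, 418, 14]) cube([512, 14, 125]);
translate([155, 648, 14]) cube([512, 14, 125]);
translate([155, 432, 14]) cube([14, 216, 125]);
translate([653, 432, 14]) cube([14, 216, 125]);


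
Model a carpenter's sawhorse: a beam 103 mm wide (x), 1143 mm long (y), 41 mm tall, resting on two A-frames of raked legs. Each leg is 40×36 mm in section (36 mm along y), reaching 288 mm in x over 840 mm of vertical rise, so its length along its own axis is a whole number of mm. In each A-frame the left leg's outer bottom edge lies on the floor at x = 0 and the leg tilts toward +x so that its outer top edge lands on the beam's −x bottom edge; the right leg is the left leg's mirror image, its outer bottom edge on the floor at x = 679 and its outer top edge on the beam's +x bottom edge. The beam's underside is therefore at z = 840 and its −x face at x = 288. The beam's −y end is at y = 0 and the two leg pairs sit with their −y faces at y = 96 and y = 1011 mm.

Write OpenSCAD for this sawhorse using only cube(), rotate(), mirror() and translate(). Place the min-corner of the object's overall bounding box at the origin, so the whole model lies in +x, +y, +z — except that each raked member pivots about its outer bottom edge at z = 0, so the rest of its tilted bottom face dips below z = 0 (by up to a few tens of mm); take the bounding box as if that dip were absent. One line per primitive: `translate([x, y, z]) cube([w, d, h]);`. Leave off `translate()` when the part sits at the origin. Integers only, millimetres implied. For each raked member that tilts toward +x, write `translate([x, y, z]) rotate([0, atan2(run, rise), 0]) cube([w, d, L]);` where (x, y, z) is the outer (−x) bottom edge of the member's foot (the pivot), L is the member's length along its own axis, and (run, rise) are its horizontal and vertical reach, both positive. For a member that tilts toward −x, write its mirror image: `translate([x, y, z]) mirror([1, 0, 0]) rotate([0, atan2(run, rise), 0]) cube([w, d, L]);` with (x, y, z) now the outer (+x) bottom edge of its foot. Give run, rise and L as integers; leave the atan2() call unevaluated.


translate([288, 0, 840]) cube([103, 1143, 41]);
translate([0, 96, 0]) rotate([0, atan2(288, 840), 0]) cube([40, 36, 888]);
translate([679, 96, 0]) mirror([1, 0, 0]) rotate([0, atan2(288, 840), 0]) cube([40, 36, 888]);
translate([0, 1011, 0]) rotate([0, atan2(288, 840), 0]) cube([40, 36, 888]);
translate([679, 1011, 0]) mirror([1, 0, 0]) rotate([0, atan2(288, 840), 0]) cube([40, 36, 888]);


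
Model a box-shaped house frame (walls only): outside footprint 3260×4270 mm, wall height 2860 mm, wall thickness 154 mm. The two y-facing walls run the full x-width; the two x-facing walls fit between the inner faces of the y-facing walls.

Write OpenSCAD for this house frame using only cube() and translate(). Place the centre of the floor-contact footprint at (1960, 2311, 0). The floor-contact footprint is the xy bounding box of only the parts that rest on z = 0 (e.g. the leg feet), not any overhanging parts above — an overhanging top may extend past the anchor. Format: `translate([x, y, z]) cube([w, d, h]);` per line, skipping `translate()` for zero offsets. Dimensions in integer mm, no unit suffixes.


translate([330, 176, 0]) cube([3260, 154, 2860]);
translate([330, 4292, 0]) cube([3260, 154, 2860]);
translate([330, 330, 0]) cube([154, 3962, 2860]);
translate([3436, 330, 0]) cube([154, 3962, 2860]);


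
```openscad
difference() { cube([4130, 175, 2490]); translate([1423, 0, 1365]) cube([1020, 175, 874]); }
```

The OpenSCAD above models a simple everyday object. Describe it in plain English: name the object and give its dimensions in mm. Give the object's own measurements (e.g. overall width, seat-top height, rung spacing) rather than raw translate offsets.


A wall 4130 mm long (x), 175 mm thick (y), 2490 mm tall, with a rectangular window opening cut through it. The opening is 1020 mm wide and 874 mm tall; its sill is at z = 1365 mm and its near (−x) edge is 1423 mm from the wall's −x end. The opening passes through the full wall thickness.


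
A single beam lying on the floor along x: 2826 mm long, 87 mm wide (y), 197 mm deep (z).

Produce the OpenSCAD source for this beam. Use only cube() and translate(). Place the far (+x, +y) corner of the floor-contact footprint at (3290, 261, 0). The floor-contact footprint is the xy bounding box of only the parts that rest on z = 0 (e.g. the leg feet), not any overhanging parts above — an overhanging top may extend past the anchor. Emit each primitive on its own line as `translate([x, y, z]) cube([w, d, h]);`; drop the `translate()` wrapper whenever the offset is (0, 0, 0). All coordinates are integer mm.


translate([464, 174, 0]) cube([2826, 87, 197]);


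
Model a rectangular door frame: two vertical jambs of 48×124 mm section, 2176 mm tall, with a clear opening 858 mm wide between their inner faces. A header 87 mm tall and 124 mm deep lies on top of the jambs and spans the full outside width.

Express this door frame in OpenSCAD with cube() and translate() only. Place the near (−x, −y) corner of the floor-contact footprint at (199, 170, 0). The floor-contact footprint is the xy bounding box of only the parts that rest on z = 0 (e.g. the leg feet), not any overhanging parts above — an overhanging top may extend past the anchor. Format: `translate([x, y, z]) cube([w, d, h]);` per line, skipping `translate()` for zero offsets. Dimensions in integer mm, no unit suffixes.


translate([199, 170, 0]) cube([48, 124, 2176]);
translate([1105, 170, 0]) cube([48, 124, 2176]);
translate([199, 170, 2176]) cube([954, 124, 87]);


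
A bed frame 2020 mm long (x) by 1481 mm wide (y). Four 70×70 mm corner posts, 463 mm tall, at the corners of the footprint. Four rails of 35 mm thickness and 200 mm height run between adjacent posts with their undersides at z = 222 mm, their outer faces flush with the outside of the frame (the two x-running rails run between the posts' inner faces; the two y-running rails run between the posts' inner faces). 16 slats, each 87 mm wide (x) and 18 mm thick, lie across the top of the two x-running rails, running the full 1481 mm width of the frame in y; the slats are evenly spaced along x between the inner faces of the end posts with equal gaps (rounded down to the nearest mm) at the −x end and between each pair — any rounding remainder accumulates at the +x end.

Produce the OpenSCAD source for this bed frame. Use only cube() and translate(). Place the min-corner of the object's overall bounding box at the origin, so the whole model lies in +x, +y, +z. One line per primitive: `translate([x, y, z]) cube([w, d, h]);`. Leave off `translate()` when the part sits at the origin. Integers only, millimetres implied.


cube([70, 70, 463]);
translate([0, 1411, 0]) cube([70, 70, 463]);
translate([1950, 0, 0]) cube([70, 70, 463]);
translate([1950, 1411, 0]) cube([70, 70, 463]);
translate([70, 0, 222]) cube([1880, 35, 200]);
translate([70, 1446, 222]) cube([1880, 35, 200]);
translate([0, 70, 222]) cube([35, 1341, 200]);
translate([1985, 70, 222]) cube([35, 1341, 200]);
translate([98, 0, 422]) cube([87, 1481, 18]);
translate([213, 0, 422]) cube([87, 1481, 18]);
translate([328, 0, 422]) cube([87, 1481, 18]);
translate([443, 0, 422]) cube([87, 1481, 18]);
translate([558, 0, 422]) cube([87, 1481, 18]);
translate([673, 0, 422]) cube([87, 1481, 18]);
translate([788, 0, 422]) cube([87, 1481, 18]);
translate([903, 0, 422]) cube([87, 1481, 18]);
translate([1018, 0, 422]) cube([87, 1481, 18]);
translate([1133, 0, 422]) cube([87, 1481, 18]);
translate([1248, 0, 422]) cube([87, 1481, 18]);
translate([1363, 0, 422]) cube([87, 1481, 18]);
translate([1478, 0, 422]) cube([87, 1481, 18]);
translate([1593, 0, 422]) cube([87, 1481, 18]);
translate([1708, 0, 422]) cube([87, 1481, 18]);
translate([1823, 0, 422]) cube([87, 1481, 18]);


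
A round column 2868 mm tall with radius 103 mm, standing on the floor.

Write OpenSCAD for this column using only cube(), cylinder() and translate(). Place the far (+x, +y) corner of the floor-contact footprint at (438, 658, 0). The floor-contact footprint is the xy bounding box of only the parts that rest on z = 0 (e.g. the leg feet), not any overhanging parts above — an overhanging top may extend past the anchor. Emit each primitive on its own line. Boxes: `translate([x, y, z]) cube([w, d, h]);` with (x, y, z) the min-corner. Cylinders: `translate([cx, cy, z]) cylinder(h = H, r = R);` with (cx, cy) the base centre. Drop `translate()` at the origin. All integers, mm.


translate([335, 555, 0]) cylinder(h = 2868, r = 103);


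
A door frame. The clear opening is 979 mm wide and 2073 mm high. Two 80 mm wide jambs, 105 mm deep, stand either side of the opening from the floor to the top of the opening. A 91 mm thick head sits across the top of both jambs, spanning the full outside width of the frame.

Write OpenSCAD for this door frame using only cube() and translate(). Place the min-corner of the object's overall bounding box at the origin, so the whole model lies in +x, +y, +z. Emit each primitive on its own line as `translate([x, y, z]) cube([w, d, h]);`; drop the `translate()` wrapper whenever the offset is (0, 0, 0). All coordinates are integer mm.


cube([80, 105, 2073]);
translate([1059, 0, 0]) cube([80, 105, 2073]);
translate([0, 0, 2073]) cube([1139, 105, 91]);


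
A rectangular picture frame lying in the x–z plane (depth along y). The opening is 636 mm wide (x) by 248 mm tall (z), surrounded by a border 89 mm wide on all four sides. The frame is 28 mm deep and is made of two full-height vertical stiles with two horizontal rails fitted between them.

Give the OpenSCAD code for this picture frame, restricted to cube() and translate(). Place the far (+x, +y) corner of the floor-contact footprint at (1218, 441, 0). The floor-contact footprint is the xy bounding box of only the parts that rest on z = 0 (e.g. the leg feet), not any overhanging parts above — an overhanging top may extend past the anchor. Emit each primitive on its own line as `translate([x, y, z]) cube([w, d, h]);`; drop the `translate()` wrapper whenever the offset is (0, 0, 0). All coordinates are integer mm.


translate([404, 413, 0]) cube([89, 28, 426]);
translate([1129, 413, 0]) cube([89, 28, 426]);
translate([493, 413, 0]) cube([636, 28, 89]);
translate([493, 413, 337]) cube([636, 28, 89]);


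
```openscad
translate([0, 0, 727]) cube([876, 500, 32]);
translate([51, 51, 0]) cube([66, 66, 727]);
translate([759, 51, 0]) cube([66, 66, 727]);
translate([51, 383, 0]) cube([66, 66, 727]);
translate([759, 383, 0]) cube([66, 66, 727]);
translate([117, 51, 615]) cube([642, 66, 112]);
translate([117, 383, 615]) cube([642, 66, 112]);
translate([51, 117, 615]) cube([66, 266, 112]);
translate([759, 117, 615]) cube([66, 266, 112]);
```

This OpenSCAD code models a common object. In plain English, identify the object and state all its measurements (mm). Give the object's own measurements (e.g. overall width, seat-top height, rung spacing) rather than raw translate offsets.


A rectangular dining table. The top is 876×500×32 mm with its upper surface at z = 759 mm. It stands on four 66×66 mm square legs, each inset 51 mm from the nearest pair of top edges, running from the floor to the underside of the top. Four apron rails, 66 mm thick and 112 mm tall, run between adjacent legs with their top edges flush with the underside of the top and their outer faces flush with the legs' outer faces.


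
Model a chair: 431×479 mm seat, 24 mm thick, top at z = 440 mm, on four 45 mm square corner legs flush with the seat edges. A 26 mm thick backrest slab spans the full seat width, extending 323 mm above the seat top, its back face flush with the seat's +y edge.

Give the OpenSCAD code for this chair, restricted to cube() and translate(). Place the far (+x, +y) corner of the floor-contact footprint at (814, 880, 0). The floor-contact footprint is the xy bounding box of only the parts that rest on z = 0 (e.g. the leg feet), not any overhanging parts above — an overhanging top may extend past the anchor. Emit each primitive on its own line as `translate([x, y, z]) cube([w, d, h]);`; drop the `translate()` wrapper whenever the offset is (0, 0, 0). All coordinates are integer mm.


translate([383, 401, 416]) cube([431, 479, 24]);
translate([383, 401, 0]) cube([45, 45, 416]);
translate([769, 401, 0]) cube([45, 45, 416]);
translate([383, 835, 0]) cube([45, 45, 416]);
translate([769, 835, 0]) cube([45, 45, 416]);
translate([383, 854, 440]) cube([431, 26, 323]);


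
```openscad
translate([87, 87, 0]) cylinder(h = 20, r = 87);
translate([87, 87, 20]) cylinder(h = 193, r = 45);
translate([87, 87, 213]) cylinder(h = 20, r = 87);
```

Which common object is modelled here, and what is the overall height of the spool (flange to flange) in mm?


A spool. The overall height is 233 mm.

Three coaxial cylinders, large–small–large — a spool. Two 20 mm flanges and a 193 mm core give 20 + 193 + 20 = 233 mm.


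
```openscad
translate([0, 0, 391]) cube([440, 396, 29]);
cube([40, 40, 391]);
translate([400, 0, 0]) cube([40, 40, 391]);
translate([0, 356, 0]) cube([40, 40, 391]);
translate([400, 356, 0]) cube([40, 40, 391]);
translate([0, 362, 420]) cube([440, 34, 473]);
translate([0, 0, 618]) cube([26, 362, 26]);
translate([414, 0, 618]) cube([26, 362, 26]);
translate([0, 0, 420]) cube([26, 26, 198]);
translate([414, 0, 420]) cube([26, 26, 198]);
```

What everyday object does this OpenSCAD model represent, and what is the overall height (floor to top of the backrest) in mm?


A chair. The overall height is 893 mm.

A slab on four corner posts with a tall panel at the back — a chair. The seat slab sits at z = 391 with thickness 29, and the 473 mm backrest starts at the seat top, so the overall height is 391 + 29 + 473 = 893 mm.


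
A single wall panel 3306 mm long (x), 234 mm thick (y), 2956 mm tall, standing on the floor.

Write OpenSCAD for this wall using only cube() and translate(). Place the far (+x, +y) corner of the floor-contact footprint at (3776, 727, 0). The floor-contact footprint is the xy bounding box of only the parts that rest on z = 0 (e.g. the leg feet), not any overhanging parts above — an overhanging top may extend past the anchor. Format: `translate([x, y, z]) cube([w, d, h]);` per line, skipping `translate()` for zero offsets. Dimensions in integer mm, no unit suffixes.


translate([470, 493, 0]) cube([3306, 234, 2956]);


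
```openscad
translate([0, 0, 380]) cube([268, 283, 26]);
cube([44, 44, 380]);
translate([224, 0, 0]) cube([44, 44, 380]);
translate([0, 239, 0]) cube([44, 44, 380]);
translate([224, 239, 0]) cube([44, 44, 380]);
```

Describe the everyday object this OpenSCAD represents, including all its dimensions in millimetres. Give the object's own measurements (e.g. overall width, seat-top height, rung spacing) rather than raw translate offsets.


A four-legged stool. The seat is a 268×283×26 mm slab whose top surface is at z = 406 mm; four square legs, each 44×44 mm in cross-section, run from the floor (z = 0) to the underside of the seat, each flush with a corner of the seat.


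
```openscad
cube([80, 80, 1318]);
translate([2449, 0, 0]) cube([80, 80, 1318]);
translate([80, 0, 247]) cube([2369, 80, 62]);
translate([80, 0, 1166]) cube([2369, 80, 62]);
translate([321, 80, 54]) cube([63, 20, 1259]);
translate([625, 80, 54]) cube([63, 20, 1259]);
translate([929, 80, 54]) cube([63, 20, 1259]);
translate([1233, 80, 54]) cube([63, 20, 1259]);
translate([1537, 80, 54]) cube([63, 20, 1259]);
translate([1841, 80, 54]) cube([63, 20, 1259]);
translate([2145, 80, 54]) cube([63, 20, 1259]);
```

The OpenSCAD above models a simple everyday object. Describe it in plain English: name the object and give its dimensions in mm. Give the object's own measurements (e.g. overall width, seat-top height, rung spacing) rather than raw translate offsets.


A fence section. Two 80×80 mm posts, 1318 mm tall, stand on the floor with a clear span of 2369 mm between their inner faces. Two horizontal rails of 80×62 mm section span the gap between the posts with their undersides at z = 247 mm and z = 1166 mm, flush with the posts' −y face. 7 pickets, each 63 mm wide, 20 mm thick and 1259 mm tall, are fixed to the +y face of the rails with their bottoms at z = 54 mm, spaced across the span with a 241 mm gap after the −x post and between neighbouring pickets and before the +x post.


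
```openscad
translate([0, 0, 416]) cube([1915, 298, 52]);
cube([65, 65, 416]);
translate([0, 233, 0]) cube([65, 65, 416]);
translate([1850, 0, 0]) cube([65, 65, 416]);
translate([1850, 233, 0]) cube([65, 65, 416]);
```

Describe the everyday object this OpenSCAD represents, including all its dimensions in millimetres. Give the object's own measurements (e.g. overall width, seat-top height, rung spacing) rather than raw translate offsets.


A bench: a 1915×298 mm seat slab, 52 mm thick, top at z = 468 mm, on four 65×65 mm square legs flush with the seat corners and standing on z = 0.


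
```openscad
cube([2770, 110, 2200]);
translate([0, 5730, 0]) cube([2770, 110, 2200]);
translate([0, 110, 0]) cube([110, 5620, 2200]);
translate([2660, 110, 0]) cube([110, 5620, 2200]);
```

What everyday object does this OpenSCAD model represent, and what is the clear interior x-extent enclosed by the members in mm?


A house (or room) frame. The interior width is 2550 mm.

Four 2200 mm walls enclosing a rectangle with no floor or roof — a room or house frame. Outside width is 2770 mm and wall thickness is 110 mm, so the interior width is 2770 − 2 × 110 = 2550 mm.


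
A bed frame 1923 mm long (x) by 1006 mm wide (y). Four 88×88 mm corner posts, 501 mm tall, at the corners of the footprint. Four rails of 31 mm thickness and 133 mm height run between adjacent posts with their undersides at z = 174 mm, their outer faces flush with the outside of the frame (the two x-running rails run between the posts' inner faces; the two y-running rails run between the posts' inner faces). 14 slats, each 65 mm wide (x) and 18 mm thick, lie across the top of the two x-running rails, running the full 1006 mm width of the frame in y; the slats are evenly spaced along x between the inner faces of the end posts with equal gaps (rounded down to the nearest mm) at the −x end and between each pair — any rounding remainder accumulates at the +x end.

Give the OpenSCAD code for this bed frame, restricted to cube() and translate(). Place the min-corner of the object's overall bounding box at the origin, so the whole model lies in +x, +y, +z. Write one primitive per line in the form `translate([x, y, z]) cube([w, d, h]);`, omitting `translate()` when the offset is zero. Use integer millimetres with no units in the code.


// slat z = rail_z + rail_h = 174 + 133 = 307
// slat gap = ⌊(1747 − 14·65) / 15⌋ = 55
cube([88, 88, 501]);
translate([0, 918, 0]) cube([88, 88, 501]);
translate([1835, 0, 0]) cube([88, 88, 501]);
translate([1835, 918, 0]) cube([88, 88, 501]);
translate([88, 0, 174]) cube([1747, 31, 133]);
translate([88, 975, 174]) cube([1747, 31, 133]);
translate([0, 88, 174]) cube([31, 830, 133]);
translate([1892, 88, 174]) cube([31, 830, 133]);
translate([143, 0, 307]) cube([65, 1006, 18]);
translate([263, 0, 307]) cube([65, 1006, 18]);
translate([383, 0, 307]) cube([65, 1006, 18]);
translate([503, 0, 307]) cube([65, 1006, 18]);
translate([623, 0, 307]) cube([65, 1006, 18]);
translate([743, 0, 307]) cube([65, 1006, 18]);
translate([863, 0, 307]) cube([65, 1006, 18]);
translate([983, 0, 307]) cube([65, 1006, 18]);
translate([1103, 0, 307]) cube([65, 1006, 18]);
translate([1223, 0, 307]) cube([65, 1006, 18]);
translate([1343, 0, 307]) cube([65, 1006, 18]);
translate([1463, 0, 307]) cube([65, 1006, 18]);
translate([1583, 0, 307]) cube([65, 1006, 18]);
translate([1703, 0, 307]) cube([65, 1006, 18]);


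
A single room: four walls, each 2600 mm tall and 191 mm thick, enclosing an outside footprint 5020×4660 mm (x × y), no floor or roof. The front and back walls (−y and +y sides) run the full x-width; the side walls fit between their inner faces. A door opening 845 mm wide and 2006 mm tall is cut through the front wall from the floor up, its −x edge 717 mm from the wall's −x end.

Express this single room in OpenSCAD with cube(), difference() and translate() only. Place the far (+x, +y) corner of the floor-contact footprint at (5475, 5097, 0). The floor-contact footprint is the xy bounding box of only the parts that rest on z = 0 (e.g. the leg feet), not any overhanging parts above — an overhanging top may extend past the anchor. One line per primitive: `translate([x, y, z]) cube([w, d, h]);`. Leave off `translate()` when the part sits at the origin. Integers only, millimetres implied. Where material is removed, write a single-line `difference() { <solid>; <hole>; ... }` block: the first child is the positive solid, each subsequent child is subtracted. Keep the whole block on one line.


difference() { translate([455, 437, 0]) cube([5020, 191, 2600]); translate([1172, 437, 0]) cube([845, 191, 2006]); }
translate([455, 4906, 0]) cube([5020, 191, 2600]);
translate([455, 628, 0]) cube([191, 4278, 2600]);
translate([5284, 628, 0]) cube([191, 4278, 2600]);


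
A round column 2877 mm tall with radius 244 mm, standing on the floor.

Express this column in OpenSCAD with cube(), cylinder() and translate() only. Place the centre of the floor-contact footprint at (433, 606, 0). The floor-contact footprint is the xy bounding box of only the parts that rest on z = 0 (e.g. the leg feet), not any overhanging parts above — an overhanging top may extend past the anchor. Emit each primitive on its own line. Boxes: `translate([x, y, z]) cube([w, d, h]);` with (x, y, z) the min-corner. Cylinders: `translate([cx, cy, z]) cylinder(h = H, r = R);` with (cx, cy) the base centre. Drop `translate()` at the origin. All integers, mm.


translate([433, 606, 0]) cylinder(h = 2877, r = 244);


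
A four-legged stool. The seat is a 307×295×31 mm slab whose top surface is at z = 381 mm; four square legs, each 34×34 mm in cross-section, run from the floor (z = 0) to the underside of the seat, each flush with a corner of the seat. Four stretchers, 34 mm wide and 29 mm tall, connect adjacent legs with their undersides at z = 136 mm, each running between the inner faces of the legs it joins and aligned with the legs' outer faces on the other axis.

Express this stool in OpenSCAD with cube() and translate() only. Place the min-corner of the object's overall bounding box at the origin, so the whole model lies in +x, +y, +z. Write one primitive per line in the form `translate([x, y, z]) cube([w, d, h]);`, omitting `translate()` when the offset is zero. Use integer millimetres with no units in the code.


// leg_h = 381 - 31 = 350
// stretcher span = 307 - 2*34 = 239
translate([0, 0, 350]) cube([307, 295, 31]);
cube([34, 34, 350]);
translate([273, 0, 0]) cube([34, 34, 350]);
translate([0, 261, 0]) cube([34, 34, 350]);
translate([273, 261, 0]) cube([34, 34, 350]);
translate([34, 0, 136]) cube([239, 34, 29]);
translate([34, 261, 136]) cube([239, 34, 29]);
translate([0, 34, 136]) cube([34, 227, 29]);
translate([273, 34, 136]) cube([34, 227, 29]);


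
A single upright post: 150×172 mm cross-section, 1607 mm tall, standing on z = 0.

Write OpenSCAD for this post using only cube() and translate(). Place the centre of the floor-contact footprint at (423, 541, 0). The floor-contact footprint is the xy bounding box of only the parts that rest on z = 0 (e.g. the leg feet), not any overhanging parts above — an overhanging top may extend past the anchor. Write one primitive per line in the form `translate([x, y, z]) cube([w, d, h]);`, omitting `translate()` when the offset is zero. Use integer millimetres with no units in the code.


translate([348, 455, 0]) cube([150, 172, 1607]);


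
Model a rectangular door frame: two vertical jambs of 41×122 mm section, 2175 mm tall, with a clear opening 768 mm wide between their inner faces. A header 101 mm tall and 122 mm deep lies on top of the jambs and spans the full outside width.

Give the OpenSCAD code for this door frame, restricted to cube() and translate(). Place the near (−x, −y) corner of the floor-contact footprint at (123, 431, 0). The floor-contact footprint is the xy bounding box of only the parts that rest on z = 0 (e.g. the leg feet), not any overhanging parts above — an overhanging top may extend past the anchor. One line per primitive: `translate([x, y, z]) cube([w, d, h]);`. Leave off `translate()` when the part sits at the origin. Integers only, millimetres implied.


translate([123, 431, 0]) cube([41, 122, 2175]);
translate([932, 431, 0]) cube([41, 122, 2175]);
translate([123, 431, 2175]) cube([850, 122, 101]);


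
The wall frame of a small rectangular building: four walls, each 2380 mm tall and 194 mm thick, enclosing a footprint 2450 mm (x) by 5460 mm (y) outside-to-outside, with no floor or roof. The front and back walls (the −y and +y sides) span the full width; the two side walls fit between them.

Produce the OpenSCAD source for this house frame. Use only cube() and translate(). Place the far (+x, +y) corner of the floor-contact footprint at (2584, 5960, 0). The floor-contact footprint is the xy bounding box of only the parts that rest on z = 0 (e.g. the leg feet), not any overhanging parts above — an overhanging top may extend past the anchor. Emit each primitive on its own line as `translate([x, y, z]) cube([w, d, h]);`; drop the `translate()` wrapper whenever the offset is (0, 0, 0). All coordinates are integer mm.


translate([134, 500, 0]) cube([2450, 194, 2380]);
translate([134, 5766, 0]) cube([2450, 194, 2380]);
translate([134, 694, 0]) cube([194, 5072, 2380]);
translate([2390, 694, 0]) cube([194, 5072, 2380]);


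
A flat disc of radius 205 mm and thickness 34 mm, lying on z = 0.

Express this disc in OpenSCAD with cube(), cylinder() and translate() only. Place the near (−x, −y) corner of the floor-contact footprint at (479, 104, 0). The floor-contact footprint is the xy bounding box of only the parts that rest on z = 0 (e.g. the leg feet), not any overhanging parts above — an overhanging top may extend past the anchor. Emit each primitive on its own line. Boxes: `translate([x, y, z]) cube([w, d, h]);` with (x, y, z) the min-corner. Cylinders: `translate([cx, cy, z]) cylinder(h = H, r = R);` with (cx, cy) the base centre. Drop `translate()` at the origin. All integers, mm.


translate([684, 309, 0]) cylinder(h = 34, r = 205);


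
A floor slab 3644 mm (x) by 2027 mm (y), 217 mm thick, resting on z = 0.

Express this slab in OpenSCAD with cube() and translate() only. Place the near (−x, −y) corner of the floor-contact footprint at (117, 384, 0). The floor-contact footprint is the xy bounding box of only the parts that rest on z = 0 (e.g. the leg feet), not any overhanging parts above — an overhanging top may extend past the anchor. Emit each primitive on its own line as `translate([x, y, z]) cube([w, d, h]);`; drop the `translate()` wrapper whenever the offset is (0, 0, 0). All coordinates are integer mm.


translate([117, 384, 0]) cube([3644, 2027, 217]);


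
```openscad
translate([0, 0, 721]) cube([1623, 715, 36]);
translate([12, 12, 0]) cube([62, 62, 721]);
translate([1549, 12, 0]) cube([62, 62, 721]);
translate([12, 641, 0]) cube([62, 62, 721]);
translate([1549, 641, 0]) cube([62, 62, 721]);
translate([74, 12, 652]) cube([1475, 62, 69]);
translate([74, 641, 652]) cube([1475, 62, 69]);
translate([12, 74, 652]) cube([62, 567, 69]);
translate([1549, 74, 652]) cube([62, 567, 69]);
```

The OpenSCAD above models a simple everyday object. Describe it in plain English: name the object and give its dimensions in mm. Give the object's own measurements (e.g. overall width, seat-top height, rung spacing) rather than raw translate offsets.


A table: top 1623 mm (x) × 715 mm (y), 36 mm thick, upper face at z = 757 mm, on four 62×62 mm square legs, each inset 12 mm from the nearest pair of top edges from z = 0 to the bottom of the top. Four apron rails, 62 mm thick and 69 mm tall, run between adjacent legs with their top edges flush with the underside of the top and their outer faces flush with the legs' outer faces.


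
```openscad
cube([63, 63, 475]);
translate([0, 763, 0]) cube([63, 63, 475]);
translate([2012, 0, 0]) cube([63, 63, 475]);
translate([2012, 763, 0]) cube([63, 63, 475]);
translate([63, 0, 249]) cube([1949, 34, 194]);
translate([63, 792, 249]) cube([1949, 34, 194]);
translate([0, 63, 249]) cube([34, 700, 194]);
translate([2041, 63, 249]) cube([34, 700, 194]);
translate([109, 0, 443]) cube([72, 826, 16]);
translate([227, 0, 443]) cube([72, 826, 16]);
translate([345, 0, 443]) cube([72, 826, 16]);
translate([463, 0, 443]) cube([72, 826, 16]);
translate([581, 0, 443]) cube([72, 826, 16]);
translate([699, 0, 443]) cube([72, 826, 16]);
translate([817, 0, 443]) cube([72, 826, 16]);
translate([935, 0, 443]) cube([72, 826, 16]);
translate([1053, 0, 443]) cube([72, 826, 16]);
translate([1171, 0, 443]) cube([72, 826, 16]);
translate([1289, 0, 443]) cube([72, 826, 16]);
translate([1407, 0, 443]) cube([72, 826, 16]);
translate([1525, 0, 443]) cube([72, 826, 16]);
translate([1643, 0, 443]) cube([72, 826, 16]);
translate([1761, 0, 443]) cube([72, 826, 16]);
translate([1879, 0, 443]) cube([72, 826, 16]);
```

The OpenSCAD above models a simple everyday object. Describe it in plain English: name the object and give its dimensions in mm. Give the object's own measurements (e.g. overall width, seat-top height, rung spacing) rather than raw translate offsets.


A bed frame 2075 mm long (x) by 826 mm wide (y). Four 63×63 mm corner posts, 475 mm tall, at the corners of the footprint. Four rails of 34 mm thickness and 194 mm height run between adjacent posts with their undersides at z = 249 mm, their outer faces flush with the outside of the frame (the two x-running rails run between the posts' inner faces; the two y-running rails run between the posts' inner faces). 16 slats, each 72 mm wide (x) and 16 mm thick, lie across the top of the two x-running rails, running the full 826 mm width of the frame in y; along x they sit between the end posts with a 46 mm gap after the −x posts and between neighbouring slats, leaving 61 mm before the +x posts.


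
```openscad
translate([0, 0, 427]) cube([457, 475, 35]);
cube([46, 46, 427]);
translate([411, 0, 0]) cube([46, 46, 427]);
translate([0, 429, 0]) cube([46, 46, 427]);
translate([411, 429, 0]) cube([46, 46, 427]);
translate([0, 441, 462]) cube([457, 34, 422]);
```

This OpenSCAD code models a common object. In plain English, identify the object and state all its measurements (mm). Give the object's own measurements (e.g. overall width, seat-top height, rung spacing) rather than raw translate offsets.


A chair. The seat is a 457×475×35 mm slab with its top at z = 462 mm, on four 46×46 mm corner legs (flush with the seat edges, standing on z = 0). A flat backrest 34 mm thick, 422 mm tall, spans the full seat width and rises from the seat top along its +y edge, rear face flush with the rear of the seat.


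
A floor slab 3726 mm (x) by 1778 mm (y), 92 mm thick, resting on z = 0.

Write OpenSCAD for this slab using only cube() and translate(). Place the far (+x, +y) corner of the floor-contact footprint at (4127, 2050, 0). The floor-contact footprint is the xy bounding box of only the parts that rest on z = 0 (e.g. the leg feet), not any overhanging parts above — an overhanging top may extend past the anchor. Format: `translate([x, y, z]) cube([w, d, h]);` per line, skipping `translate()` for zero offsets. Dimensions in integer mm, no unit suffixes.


translate([401, 272, 0]) cube([3726, 1778, 92]);
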